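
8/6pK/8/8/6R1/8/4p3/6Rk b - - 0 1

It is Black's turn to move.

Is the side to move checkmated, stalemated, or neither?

neither

Black to move; black king on h1.
In check: yes, from the white rook on g1.
King squares — g1: attacked by Rg4; g2: attacked by Rg1; h2: available.
Legal moves for Black: Kh2.
Black is in check but has 1 legal move → neither.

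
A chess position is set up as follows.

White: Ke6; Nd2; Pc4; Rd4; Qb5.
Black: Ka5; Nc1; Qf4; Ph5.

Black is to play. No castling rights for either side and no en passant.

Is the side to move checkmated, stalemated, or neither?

checkmate

Black to move; black king on a5.
In check: yes, from the white queen on b5.
King squares — a4: attacked by Qb5; b4: attacked by Qb5; b5: attacked by Pc4; a6: attacked by Qb5; b6: attacked by Qb5.
Legal moves for Black: none.
In check with no legal moves → checkmate.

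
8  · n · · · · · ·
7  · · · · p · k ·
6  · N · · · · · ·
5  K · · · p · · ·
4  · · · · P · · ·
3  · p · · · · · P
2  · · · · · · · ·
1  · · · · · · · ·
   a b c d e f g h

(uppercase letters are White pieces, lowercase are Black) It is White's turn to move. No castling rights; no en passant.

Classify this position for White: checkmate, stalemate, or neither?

White to move; white king on a5.
In check: no.
Legal moves for White: Nc8, Na8, Nd7, Nd5, Nc4, Na4, Kb5, Kb4, Ka4, h4.
White has 10 legal moves and is not in check → neither.

neither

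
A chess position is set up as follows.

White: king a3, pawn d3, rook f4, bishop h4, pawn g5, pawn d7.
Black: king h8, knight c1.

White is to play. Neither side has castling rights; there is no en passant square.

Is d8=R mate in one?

no

After d8=R: black king on h8; in check: yes, from the white rook on d8.
Black has 2 legal replies: Kh7, Kg7.
In check but a legal move exists → not checkmate.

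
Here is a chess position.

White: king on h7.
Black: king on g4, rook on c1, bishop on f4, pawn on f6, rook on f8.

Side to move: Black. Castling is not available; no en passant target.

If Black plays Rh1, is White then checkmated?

After Rh1: white king on h7; in check: yes, from the black rook on h1.
White has 2 legal replies: Kg7, Kg6.
In check but a legal move exists → not checkmate.

no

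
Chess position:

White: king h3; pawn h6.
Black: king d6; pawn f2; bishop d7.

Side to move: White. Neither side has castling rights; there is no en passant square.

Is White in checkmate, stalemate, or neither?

neither

White to move; white king on h3.
In check: yes, from the black bishop on d7.
Legal moves for White: Kh4, Kg3, Kh2, Kg2.
White is in check but has 4 legal moves → neither.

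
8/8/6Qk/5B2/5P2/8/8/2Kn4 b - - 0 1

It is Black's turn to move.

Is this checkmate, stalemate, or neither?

Black to move; black king on h6.
In check: yes, from the white queen on g6.
King squares — g5: attacked by Pf4; h5: attacked by Qg6; g6: attacked by Bf5; g7: attacked by Qg6; h7: attacked by Qg6.
Legal moves for Black: none.
In check with no legal moves → checkmate.

checkmate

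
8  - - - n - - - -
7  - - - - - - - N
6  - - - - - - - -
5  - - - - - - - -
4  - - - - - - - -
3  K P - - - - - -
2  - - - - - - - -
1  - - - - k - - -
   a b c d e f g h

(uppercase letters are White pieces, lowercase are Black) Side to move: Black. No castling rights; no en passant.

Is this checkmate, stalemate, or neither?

neither

Black to move; black king on e1.
In check: no.
Legal moves for Black: Nf7, Nb7, Ne6, Nc6, Kf2, Ke2, Kd2, Kf1, Kd1.
Black has 9 legal moves and is not in check → neither.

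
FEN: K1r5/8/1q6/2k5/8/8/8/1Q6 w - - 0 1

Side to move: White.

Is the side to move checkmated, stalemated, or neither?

White to move; white king on a8.
In check: yes, from the black rook on c8.
King squares — a7: attacked by Qb6; b7: attacked by Qb6; b8: attacked by Qb6.
Legal moves for White: none.
In check with no legal moves → checkmate.

checkmate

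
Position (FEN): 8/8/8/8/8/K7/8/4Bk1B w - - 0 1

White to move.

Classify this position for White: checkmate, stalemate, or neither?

White to move; white king on a3.
In check: no.
Legal moves for White include: Kb4, Ka4, Kb3, Kb2, Ka2, Ba8, Bb7, Bc6, Bd5, Be4, Bf3, Bg2+, Ba5, Bh4, Bb4, Bg3, Bc3, Bf2, ... (list truncated; more exist).
White has legal moves and is not in check → neither.

neither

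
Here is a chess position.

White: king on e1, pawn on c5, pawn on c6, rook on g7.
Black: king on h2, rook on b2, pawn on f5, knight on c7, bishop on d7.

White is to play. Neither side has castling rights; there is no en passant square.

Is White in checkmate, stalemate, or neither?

neither

White to move; white king on e1.
In check: no.
Legal moves for White: Rg8, Rh7+, Rf7, Re7, Rxd7, Rg6, Rg5, Rg4, Rg3, Rg2+, Rg1, Kf1, Kd1, cxd7.
White has 14 legal moves and is not in check → neither.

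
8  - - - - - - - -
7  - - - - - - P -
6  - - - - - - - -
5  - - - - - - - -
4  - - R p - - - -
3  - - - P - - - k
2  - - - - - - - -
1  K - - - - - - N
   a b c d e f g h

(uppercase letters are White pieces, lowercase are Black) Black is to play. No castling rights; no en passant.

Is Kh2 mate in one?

no

After Kh2: white king on a1; in check: no.
White is not in check, so this cannot be checkmate.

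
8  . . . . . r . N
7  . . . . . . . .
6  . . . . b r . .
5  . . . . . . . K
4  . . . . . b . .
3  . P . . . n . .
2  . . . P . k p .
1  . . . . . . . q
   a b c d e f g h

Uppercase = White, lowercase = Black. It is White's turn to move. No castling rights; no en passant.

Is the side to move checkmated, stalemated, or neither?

White to move; white king on h5.
In check: yes, from the black queen on h1.
King squares — g4: attacked by Be6; h4: attacked by Qh1; g5: attacked by Nf3; g6: attacked by Rf6; h6: attacked by Qh1.
Legal moves for White: none.
In check with no legal moves → checkmate.

checkmate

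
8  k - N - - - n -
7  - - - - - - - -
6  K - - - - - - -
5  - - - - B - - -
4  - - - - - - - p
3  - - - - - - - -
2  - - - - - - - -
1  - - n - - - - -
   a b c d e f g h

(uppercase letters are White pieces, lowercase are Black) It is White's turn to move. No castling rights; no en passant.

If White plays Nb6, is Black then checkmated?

yes

After Nb6: black king on a8; in check: yes, from the white knight on b6.
King squares — a7: attacked by Ka6; b7: attacked by Ka6; b8: attacked by Be5.
Black has no legal moves → checkmate.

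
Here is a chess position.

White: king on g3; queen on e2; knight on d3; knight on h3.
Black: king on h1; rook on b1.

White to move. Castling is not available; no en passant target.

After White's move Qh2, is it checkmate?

After Qh2: black king on h1; in check: yes, from the white queen on h2.
King squares — g1: attacked by Qh2; g2: attacked by Qh2; h2: attacked by Kg3.
Black has no legal moves → checkmate.

yes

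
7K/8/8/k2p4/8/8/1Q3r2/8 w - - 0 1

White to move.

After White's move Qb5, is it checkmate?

no

After Qb5: black king on a5; in check: yes, from the white queen on b5.
Black has 1 legal reply: Kxb5.
In check but a legal move exists → not checkmate.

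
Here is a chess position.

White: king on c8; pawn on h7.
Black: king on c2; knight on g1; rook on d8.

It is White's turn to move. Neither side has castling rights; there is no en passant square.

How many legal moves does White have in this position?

3

White to move; king on c8.
In check: yes, from the black rook on d8.
Legal moves: Kxd8, Kc7, Kb7.
Count: 3.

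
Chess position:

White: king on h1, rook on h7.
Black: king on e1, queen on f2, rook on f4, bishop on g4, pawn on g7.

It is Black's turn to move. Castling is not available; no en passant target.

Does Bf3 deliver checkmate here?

yes

After Bf3: white king on h1; in check: yes, from the black bishop on f3.
King squares — g1: attacked by Qf2; g2: attacked by Qf2; h2: attacked by Qf2.
White has no legal moves → checkmate.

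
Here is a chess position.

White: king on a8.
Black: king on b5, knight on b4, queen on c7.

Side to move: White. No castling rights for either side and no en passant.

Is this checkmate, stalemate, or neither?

White to move; white king on a8.
In check: no.
King squares — a7: attacked by Qc7; b7: attacked by Qc7; b8: attacked by Qc7.
Legal moves for White: none.
Not in check and no legal moves → stalemate.

stalemate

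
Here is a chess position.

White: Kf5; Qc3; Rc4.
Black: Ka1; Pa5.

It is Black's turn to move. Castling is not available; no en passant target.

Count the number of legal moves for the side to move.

2

Black to move; king on a1.
In check: yes, from the white queen on c3.
Legal moves: Ka2, Kb1.
Count: 2.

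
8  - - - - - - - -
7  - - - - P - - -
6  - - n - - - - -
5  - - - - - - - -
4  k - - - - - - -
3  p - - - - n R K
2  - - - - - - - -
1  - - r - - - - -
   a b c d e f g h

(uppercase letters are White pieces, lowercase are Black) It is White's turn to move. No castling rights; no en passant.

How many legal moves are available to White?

White to move; king on h3.
In check: no.
Legal moves: Kg4, Kg2, Rg8, Rg7, Rg6, Rg5, Rg4+, Rxf3, Rg2, Rg1, e8=Q, e8=R, e8=B, e8=N.
Count: 14.

14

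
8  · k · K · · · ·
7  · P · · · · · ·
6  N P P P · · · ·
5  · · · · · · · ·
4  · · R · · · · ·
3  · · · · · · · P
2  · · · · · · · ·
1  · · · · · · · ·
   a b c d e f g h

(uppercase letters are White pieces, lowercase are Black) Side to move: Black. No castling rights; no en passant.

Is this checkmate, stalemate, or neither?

Black to move; black king on b8.
In check: yes, from the white knight on a6.
King squares — a7: attacked by Pb6; b7: attacked by Pc6; c7: attacked by Na6; a8: attacked by Pb7; c8: attacked by Pb7.
Legal moves for Black: none.
In check with no legal moves → checkmate.

checkmate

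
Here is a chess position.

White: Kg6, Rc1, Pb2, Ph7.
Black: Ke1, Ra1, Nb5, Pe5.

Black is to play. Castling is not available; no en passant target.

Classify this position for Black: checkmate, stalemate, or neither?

neither

Black to move; black king on e1.
In check: yes, from the white rook on c1.
King squares — d1: attacked by Rc1; f1: attacked by Rc1; d2: available; e2: available; f2: available.
Legal moves for Black: Kf2, Ke2, Kd2, Rxc1.
Black is in check but has 4 legal moves → neither.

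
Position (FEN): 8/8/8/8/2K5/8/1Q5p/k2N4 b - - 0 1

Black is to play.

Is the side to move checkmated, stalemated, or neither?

checkmate

Black to move; black king on a1.
In check: yes, from the white queen on b2.
King squares — b1: attacked by Qb2; a2: attacked by Qb2; b2: attacked by Nd1.
Legal moves for Black: none.
In check with no legal moves → checkmate.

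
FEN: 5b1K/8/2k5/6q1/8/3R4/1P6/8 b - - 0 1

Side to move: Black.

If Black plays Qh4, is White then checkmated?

After Qh4: white king on h8; in check: yes, from the black queen on h4.
White has 1 legal reply: Kg8.
In check but a legal move exists → not checkmate.

no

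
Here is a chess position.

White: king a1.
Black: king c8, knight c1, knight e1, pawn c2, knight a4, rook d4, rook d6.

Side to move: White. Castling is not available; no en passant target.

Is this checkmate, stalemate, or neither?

stalemate

White to move; white king on a1.
In check: no.
King squares — b1: attacked by Pc2; a2: attacked by Nc1; b2: attacked by Na4.
Legal moves for White: none.
Not in check and no legal moves → stalemate.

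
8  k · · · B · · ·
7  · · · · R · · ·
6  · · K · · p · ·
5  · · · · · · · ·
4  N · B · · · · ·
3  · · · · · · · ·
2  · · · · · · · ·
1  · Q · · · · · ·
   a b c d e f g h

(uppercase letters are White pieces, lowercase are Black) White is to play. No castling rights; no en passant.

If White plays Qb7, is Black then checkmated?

yes

After Qb7: black king on a8; in check: yes, from the white queen on b7.
King squares — a7: attacked by Qb7; b7: attacked by Kc6; b8: attacked by Qb7.
Black has no legal moves → checkmate.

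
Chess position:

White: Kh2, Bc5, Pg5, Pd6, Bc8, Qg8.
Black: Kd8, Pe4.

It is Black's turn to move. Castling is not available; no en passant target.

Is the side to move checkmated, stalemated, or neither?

checkmate

Black to move; black king on d8.
In check: yes, from the white queen on g8.
King squares — c7: attacked by Pd6; d7: attacked by Bc8; e7: attacked by Pd6; c8: attacked by Qg8; e8: attacked by Qg8.
Legal moves for Black: none.
In check with no legal moves → checkmate.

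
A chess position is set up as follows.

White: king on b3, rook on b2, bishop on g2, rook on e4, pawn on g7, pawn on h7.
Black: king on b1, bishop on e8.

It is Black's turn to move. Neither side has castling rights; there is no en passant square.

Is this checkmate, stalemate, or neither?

neither

Black to move; black king on b1.
In check: yes, from the white rook on b2.
Legal moves for Black: Kc1, Ka1.
Black is in check but has 2 legal moves → neither.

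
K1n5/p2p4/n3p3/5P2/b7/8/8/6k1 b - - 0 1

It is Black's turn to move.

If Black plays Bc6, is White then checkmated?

yes

After Bc6: white king on a8; in check: yes, from the black bishop on c6.
King squares — a7: attacked by Nc8; b7: attacked by Bc6; b8: attacked by Na6.
White has no legal moves → checkmate.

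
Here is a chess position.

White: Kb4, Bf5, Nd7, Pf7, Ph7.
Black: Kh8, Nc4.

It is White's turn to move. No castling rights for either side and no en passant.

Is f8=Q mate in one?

After f8=Q: black king on h8; in check: yes, from the white queen on f8.
King squares — g7: attacked by Qf8; h7: attacked by Bf5; g8: attacked by Ph7.
Black has no legal moves → checkmate.

yes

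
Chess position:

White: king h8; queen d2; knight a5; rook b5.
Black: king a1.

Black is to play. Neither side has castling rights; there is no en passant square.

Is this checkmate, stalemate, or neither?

Black to move; black king on a1.
In check: no.
King squares — b1: attacked by Rb5; a2: attacked by Qd2; b2: attacked by Qd2.
Legal moves for Black: none.
Not in check and no legal moves → stalemate.

stalemate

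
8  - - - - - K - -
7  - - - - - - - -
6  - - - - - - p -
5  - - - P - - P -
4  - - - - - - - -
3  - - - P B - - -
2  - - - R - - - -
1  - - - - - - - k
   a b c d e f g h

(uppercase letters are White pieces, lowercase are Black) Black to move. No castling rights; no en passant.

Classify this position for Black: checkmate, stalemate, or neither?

Black to move; black king on h1.
In check: no.
King squares — g1: attacked by Be3; g2: attacked by Rd2; h2: attacked by Rd2.
Legal moves for Black: none.
Not in check and no legal moves → stalemate.

stalemate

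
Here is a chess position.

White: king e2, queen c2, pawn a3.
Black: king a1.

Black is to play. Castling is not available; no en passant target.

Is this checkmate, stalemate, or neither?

stalemate

Black to move; black king on a1.
In check: no.
King squares — b1: attacked by Qc2; a2: attacked by Qc2; b2: attacked by Qc2.
Legal moves for Black: none.
Not in check and no legal moves → stalemate.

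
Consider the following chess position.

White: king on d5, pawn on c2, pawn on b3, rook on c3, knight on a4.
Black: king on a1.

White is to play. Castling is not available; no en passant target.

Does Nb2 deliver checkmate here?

no

After Nb2: black king on a1; in check: no.
Black is not in check, so this cannot be checkmate.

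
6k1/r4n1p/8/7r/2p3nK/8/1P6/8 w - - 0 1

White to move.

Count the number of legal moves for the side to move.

White to move; king on h4.
In check: yes, from the black rook on h5.
Legal moves: Kxh5, Kxg4, Kg3.
Count: 3.

3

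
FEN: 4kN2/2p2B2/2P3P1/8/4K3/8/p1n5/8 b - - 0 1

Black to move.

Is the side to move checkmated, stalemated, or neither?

neither

Black to move; black king on e8.
In check: yes, from the white bishop on f7.
Legal moves for Black: Kxf8, Kd8, Ke7.
Black is in check but has 3 legal moves → neither.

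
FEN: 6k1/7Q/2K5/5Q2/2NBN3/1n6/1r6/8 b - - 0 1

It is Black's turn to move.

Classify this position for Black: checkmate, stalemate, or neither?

checkmate

Black to move; black king on g8.
In check: yes, from the white queen on h7.
King squares — f7: attacked by Qf5; g7: attacked by Bd4; h7: attacked by Qf5; f8: attacked by Qf5; h8: attacked by Bd4.
Legal moves for Black: none.
In check with no legal moves → checkmate.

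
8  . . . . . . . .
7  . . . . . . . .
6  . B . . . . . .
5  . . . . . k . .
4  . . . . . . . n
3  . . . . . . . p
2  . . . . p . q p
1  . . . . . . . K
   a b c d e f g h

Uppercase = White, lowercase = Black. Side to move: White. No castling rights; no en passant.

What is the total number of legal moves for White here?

0

White to move; king on h1.
In check: yes, from the black queen on g2.
Legal moves: none.
Count: 0.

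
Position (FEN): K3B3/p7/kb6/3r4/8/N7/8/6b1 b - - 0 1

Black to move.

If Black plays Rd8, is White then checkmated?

yes

After Rd8: white king on a8; in check: yes, from the black rook on d8.
King squares — a7: attacked by Ka6; b7: attacked by Ka6; b8: attacked by Rd8.
White has no legal moves → checkmate.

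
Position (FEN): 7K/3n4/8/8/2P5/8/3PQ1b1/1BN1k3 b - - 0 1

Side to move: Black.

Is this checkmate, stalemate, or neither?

checkmate

Black to move; black king on e1.
In check: yes, from the white queen on e2.
King squares — d1: attacked by Qe2; f1: attacked by Qe2; d2: attacked by Qe2; e2: attacked by Nc1; f2: attacked by Qe2.
Legal moves for Black: none.
In check with no legal moves → checkmate.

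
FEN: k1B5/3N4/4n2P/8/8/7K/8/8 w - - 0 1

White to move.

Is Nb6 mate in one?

no

After Nb6: black king on a8; in check: yes, from the white knight on b6.
Black has 2 legal replies: Kb8, Ka7.
In check but a legal move exists → not checkmate.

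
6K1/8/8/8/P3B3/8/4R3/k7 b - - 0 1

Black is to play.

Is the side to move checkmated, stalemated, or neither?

stalemate

Black to move; black king on a1.
In check: no.
King squares — b1: attacked by Be4; a2: attacked by Re2; b2: attacked by Re2.
Legal moves for Black: none.
Not in check and no legal moves → stalemate.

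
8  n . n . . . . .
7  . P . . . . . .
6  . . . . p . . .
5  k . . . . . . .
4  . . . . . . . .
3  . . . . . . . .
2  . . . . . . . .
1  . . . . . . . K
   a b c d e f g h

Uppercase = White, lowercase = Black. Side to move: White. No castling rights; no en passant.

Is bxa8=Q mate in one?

After bxa8=Q: black king on a5; in check: yes, from the white queen on a8.
Black has 4 legal replies: Kb6, Kb5, Kb4, Na7.
In check but a legal move exists → not checkmate.

no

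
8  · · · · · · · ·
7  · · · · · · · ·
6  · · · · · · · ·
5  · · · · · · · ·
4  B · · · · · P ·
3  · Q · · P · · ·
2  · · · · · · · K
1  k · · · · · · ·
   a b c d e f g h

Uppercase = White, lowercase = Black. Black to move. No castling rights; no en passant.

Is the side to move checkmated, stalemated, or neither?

stalemate

Black to move; black king on a1.
In check: no.
King squares — b1: attacked by Qb3; a2: attacked by Qb3; b2: attacked by Qb3.
Legal moves for Black: none.
Not in check and no legal moves → stalemate.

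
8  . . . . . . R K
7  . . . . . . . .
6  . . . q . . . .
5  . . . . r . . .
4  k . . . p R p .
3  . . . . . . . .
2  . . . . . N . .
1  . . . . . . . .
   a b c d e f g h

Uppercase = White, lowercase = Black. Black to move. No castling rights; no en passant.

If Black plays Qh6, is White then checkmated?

yes

After Qh6: white king on h8; in check: yes, from the black queen on h6.
King squares — g7: attacked by Qh6; h7: attacked by Qh6; g8: own rook.
White has no legal moves → checkmate.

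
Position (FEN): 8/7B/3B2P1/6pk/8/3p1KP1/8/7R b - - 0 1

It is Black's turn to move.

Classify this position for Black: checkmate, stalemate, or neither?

checkmate

Black to move; black king on h5.
In check: yes, from the white rook on h1.
King squares — g4: attacked by Kf3; h4: attacked by Rh1; g5: own pawn; g6: attacked by Bh7; h6: attacked by Rh1.
Legal moves for Black: none.
In check with no legal moves → checkmate.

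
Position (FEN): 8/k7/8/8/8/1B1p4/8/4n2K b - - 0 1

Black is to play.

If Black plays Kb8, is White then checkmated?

After Kb8: white king on h1; in check: no.
White is not in check, so this cannot be checkmate.

no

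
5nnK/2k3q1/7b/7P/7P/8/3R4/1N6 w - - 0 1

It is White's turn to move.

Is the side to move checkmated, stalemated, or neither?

White to move; white king on h8.
In check: yes, from the black queen on g7.
King squares — g7: attacked by Bh6; h7: attacked by Qg7; g8: attacked by Qg7.
Legal moves for White: none.
In check with no legal moves → checkmate.

checkmate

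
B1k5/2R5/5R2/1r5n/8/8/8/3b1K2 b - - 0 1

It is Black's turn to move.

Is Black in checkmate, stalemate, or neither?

Black to move; black king on c8.
In check: yes, from the white rook on c7.
King squares — b7: attacked by Rc7; c7: available; d7: attacked by Rc7; b8: available; d8: available.
Legal moves for Black: Kd8, Kb8, Kxc7.
Black is in check but has 3 legal moves → neither.

neither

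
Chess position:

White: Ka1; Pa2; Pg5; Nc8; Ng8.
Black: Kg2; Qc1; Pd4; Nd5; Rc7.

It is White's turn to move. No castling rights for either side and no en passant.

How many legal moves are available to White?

White to move; king on a1.
In check: yes, from the black queen on c1.
Legal moves: none.
Count: 0.

0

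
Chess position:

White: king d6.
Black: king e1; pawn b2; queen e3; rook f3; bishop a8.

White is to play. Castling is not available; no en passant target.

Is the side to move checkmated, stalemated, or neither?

neither

White to move; white king on d6.
In check: no.
Legal moves for White: Kd7, Kc7.
White has 2 legal moves and is not in check → neither.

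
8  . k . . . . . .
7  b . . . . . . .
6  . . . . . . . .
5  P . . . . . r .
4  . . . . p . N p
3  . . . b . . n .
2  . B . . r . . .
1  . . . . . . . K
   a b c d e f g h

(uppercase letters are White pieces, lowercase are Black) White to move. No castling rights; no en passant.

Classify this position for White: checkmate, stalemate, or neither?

White to move; white king on h1.
In check: yes, from the black knight on g3.
King squares — g1: attacked by Ba7; g2: attacked by Re2; h2: attacked by Re2.
Legal moves for White: none.
In check with no legal moves → checkmate.

checkmate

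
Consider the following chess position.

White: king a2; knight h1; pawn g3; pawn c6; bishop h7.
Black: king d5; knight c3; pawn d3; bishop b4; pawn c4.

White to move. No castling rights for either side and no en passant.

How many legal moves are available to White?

2

White to move; king on a2.
In check: yes, from the black knight on c3.
Legal moves: Kb2, Ka1.
Count: 2.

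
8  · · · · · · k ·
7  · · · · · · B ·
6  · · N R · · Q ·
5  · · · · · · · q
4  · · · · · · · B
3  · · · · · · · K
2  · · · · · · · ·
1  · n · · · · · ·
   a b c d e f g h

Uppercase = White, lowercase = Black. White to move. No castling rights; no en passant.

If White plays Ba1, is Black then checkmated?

After Ba1: black king on g8; in check: yes, from the white queen on g6.
Black has 2 legal replies: Kf8, Qxg6.
In check but a legal move exists → not checkmate.

no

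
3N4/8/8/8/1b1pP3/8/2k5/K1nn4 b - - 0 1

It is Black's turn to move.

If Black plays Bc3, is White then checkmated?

yes

After Bc3: white king on a1; in check: yes, from the black bishop on c3.
King squares — b1: attacked by Kc2; a2: attacked by Nc1; b2: attacked by Nd1.
White has no legal moves → checkmate.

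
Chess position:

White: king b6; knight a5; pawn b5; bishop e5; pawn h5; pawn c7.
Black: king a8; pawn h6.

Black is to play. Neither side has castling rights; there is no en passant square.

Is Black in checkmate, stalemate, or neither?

stalemate

Black to move; black king on a8.
In check: no.
King squares — a7: attacked by Kb6; b7: attacked by Na5; b8: attacked by Pc7.
Legal moves for Black: none.
Not in check and no legal moves → stalemate.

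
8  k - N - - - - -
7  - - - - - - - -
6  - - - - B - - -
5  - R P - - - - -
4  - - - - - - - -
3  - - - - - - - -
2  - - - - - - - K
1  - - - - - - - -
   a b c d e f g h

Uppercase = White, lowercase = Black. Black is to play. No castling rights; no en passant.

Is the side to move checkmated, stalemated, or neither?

Black to move; black king on a8.
In check: no.
King squares — a7: attacked by Nc8; b7: attacked by Rb5; b8: attacked by Rb5.
Legal moves for Black: none.
Not in check and no legal moves → stalemate.

stalemate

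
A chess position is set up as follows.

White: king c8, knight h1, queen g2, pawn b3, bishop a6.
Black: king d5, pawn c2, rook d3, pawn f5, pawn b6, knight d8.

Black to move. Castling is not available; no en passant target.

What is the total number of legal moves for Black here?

6

Black to move; king on d5.
In check: yes, from the white queen on g2.
Legal moves: Ke6, Kd6, Ke5, Kc5, Kd4, Rf3.
Count: 6.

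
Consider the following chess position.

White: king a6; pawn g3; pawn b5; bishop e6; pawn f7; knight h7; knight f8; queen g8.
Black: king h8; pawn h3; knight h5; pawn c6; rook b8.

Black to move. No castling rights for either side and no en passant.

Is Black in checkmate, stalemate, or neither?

checkmate

Black to move; black king on h8.
In check: yes, from the white queen on g8.
King squares — g7: attacked by Qg8; h7: attacked by Nf8; g8: attacked by Pf7.
Legal moves for Black: none.
In check with no legal moves → checkmate.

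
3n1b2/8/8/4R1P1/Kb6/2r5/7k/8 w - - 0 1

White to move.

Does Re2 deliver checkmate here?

no

After Re2: black king on h2; in check: yes, from the white rook on e2.
Black has 4 legal replies: Kh3, Kg3, Kh1, Kg1.
In check but a legal move exists → not checkmate.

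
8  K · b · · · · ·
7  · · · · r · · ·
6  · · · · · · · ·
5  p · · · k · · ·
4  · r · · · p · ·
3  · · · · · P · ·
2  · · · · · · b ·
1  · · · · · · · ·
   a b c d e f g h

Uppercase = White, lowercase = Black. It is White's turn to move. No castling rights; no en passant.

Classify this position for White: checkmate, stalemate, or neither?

stalemate

White to move; white king on a8.
In check: no.
King squares — a7: attacked by Re7; b7: attacked by Rb4; b8: attacked by Rb4.
Legal moves for White: none.
Not in check and no legal moves → stalemate.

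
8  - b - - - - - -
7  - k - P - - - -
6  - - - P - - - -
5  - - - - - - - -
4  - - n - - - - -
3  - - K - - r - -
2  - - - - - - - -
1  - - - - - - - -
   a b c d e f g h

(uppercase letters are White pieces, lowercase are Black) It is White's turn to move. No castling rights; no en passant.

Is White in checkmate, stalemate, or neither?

neither

White to move; white king on c3.
In check: yes, from the black rook on f3.
King squares — b2: attacked by Nc4; c2: available; d2: attacked by Nc4; b3: attacked by Rf3; d3: attacked by Rf3; b4: available; c4: available; d4: available.
Legal moves for White: Kd4, Kxc4, Kb4, Kc2.
White is in check but has 4 legal moves → neither.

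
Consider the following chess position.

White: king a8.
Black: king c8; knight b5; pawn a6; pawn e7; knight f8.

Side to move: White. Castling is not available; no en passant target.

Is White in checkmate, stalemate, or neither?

White to move; white king on a8.
In check: no.
King squares — a7: attacked by Nb5; b7: attacked by Kc8; b8: attacked by Kc8.
Legal moves for White: none.
Not in check and no legal moves → stalemate.

stalemate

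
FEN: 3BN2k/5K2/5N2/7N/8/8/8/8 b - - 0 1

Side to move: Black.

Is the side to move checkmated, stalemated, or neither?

stalemate

Black to move; black king on h8.
In check: no.
King squares — g7: attacked by Nh5; h7: attacked by Nf6; g8: attacked by Nf6.
Legal moves for Black: none.
Not in check and no legal moves → stalemate.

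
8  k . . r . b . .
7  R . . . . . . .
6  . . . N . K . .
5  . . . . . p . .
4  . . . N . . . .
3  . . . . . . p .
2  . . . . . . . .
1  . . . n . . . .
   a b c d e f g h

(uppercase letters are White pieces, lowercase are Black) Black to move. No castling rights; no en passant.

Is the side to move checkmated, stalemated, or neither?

neither

Black to move; black king on a8.
In check: yes, from the white rook on a7.
Legal moves for Black: Kb8, Kxa7.
Black is in check but has 2 legal moves → neither.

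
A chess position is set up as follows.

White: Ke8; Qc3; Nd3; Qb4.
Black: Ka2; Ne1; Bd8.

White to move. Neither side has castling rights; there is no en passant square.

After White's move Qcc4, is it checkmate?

no

After Qcc4: black king on a2; in check: yes, from the white queen on c4.
Black has 1 legal reply: Ka1.
In check but a legal move exists → not checkmate.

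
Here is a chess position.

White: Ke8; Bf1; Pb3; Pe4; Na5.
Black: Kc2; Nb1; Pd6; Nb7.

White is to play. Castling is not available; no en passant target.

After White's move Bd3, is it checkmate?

no

After Bd3: black king on c2; in check: yes, from the white bishop on d3.
Black has 6 legal replies: Kxd3, Kc3, Kd2, Kb2, Kd1, Kc1.
In check but a legal move exists → not checkmate.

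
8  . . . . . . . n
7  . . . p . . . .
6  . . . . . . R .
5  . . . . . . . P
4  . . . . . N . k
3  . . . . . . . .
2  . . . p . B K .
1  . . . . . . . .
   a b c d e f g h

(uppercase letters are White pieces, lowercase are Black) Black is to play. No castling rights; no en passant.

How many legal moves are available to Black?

0

Black to move; king on h4.
In check: yes, from the white bishop on f2.
Legal moves: none.
Count: 0.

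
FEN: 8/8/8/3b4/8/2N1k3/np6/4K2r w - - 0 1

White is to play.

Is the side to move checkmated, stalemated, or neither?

checkmate

White to move; white king on e1.
In check: yes, from the black rook on h1.
King squares — d1: attacked by Rh1; f1: attacked by Rh1; d2: attacked by Ke3; e2: attacked by Ke3; f2: attacked by Ke3.
Legal moves for White: none.
In check with no legal moves → checkmate.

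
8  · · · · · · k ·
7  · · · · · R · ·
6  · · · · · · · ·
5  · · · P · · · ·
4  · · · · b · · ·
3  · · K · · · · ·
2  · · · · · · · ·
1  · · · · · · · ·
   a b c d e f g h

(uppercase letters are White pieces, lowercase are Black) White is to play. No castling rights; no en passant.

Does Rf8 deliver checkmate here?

no

After Rf8: black king on g8; in check: yes, from the white rook on f8.
Black has 3 legal replies: Kxf8, Kh7, Kg7.
In check but a legal move exists → not checkmate.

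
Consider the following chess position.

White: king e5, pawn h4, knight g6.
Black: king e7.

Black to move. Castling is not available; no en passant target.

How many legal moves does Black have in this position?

Black to move; king on e7.
In check: yes, from the white knight on g6.
Legal moves: Ke8, Kd8, Kf7, Kd7.
Count: 4.

4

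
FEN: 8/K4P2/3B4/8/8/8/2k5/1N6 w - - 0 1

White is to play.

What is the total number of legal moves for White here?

23

White to move; king on a7.
In check: no.
Legal moves: Kb8, Ka8, Kb7, Kb6, Ka6, Bf8, Bb8, Be7, Bc7, Be5, Bc5, Bf4, Bb4, Bg3, Ba3, Bh2, Nc3, Na3+, Nd2, f8=Q, f8=R, f8=B, f8=N.
Count: 23.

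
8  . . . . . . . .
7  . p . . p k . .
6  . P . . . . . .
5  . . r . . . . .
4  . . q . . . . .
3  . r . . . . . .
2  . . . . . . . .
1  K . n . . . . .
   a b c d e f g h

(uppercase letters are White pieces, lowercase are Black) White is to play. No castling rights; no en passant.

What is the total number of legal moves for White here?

White to move; king on a1.
In check: no.
Legal moves: none.
Count: 0.

0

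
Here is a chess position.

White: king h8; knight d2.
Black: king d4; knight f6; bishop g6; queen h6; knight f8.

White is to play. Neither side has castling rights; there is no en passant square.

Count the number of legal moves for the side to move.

White to move; king on h8.
In check: yes, from the black queen on h6.
Legal moves: none.
Count: 0.

0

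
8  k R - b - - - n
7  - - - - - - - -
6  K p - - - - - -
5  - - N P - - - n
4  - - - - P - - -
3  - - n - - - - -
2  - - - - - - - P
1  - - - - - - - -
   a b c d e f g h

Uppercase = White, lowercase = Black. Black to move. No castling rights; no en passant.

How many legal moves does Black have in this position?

Black to move; king on a8.
In check: yes, from the white rook on b8.
Legal moves: Kxb8.
Count: 1.

1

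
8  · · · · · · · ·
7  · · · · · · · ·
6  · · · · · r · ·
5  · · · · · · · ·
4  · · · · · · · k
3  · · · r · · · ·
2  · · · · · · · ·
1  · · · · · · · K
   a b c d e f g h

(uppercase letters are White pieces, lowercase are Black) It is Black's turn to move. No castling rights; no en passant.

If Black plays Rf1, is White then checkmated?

no

After Rf1: white king on h1; in check: yes, from the black rook on f1.
White has 2 legal replies: Kh2, Kg2.
In check but a legal move exists → not checkmate.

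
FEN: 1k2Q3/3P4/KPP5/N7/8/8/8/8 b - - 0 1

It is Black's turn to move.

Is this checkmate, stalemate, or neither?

checkmate

Black to move; black king on b8.
In check: yes, from the white queen on e8.
King squares — a7: attacked by Ka6; b7: attacked by Na5; c7: attacked by Pb6; a8: attacked by Qe8; c8: attacked by Pd7.
Legal moves for Black: none.
In check with no legal moves → checkmate.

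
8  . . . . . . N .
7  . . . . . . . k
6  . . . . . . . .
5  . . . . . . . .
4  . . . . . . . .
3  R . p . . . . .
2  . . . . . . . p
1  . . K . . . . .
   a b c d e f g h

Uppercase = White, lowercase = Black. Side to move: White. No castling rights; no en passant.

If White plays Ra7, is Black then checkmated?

no

After Ra7: black king on h7; in check: yes, from the white rook on a7.
Black has 3 legal replies: Kh8, Kxg8, Kg6.
In check but a legal move exists → not checkmate.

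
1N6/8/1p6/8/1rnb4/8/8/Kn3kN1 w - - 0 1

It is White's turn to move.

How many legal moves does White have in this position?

White to move; king on a1.
In check: yes, from the black bishop on d4.
Legal moves: Ka2.
Count: 1.

1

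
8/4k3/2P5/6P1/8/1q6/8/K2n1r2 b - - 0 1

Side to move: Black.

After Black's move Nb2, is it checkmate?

yes

After Nb2: white king on a1; in check: yes, from the black rook on f1.
King squares — b1: attacked by Rf1; a2: attacked by Qb3; b2: attacked by Qb3.
White has no legal moves → checkmate.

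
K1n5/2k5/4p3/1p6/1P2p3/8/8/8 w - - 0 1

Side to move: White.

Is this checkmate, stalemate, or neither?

stalemate

White to move; white king on a8.
In check: no.
King squares — a7: attacked by Nc8; b7: attacked by Kc7; b8: attacked by Kc7.
Legal moves for White: none.
Not in check and no legal moves → stalemate.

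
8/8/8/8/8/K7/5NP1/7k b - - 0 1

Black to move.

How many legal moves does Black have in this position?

Black to move; king on h1.
In check: yes, from the white knight on f2.
Legal moves: Kh2, Kxg2, Kg1.
Count: 3.

3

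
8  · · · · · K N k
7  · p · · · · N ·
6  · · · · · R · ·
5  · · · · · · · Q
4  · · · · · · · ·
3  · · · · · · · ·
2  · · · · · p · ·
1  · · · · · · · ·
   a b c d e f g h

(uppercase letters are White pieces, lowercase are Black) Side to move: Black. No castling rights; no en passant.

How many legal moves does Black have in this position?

Black to move; king on h8.
In check: yes, from the white queen on h5.
Legal moves: none.
Count: 0.

0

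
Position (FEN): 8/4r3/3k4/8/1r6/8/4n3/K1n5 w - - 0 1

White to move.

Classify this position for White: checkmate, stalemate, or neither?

White to move; white king on a1.
In check: no.
King squares — b1: attacked by Rb4; a2: attacked by Nc1; b2: attacked by Rb4.
Legal moves for White: none.
Not in check and no legal moves → stalemate.

stalemate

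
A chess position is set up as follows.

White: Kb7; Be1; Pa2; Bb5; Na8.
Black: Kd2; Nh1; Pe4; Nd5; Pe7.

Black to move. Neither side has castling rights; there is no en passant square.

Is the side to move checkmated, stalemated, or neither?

Black to move; black king on d2.
In check: yes, from the white bishop on e1.
Legal moves for Black: Ke3, Kc2, Kxe1, Kd1, Kc1.
Black is in check but has 5 legal moves → neither.

neither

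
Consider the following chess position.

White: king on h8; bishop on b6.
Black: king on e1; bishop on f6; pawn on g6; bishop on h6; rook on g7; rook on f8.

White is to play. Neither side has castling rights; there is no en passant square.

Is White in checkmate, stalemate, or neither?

White to move; white king on h8.
In check: yes, from the black rook on f8.
King squares — g7: attacked by Bf6; h7: attacked by Rg7; g8: attacked by Rg7.
Legal moves for White: none.
In check with no legal moves → checkmate.

checkmate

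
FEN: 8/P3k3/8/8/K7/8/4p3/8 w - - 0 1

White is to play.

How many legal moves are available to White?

9

White to move; king on a4.
In check: no.
Legal moves: Kb5, Ka5, Kb4, Kb3, Ka3, a8=Q, a8=R, a8=B, a8=N.
Count: 9.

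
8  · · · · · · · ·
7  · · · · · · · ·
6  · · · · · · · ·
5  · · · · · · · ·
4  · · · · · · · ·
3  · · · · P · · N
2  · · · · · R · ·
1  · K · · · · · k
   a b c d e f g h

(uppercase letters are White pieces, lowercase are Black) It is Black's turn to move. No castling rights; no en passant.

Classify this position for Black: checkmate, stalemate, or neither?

stalemate

Black to move; black king on h1.
In check: no.
King squares — g1: attacked by Nh3; g2: attacked by Rf2; h2: attacked by Rf2.
Legal moves for Black: none.
Not in check and no legal moves → stalemate.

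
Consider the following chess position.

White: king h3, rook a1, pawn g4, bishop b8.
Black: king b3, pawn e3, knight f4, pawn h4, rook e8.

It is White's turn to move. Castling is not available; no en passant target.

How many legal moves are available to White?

White to move; king on h3.
In check: yes, from the black knight on f4.
Legal moves: Kxh4, Kh2, Bxf4.
Count: 3.

3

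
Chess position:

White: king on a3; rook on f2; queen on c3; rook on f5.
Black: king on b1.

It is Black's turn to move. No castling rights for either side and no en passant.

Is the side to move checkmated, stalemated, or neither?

stalemate

Black to move; black king on b1.
In check: no.
King squares — a1: attacked by Qc3; c1: attacked by Qc3; a2: attacked by Rf2; b2: attacked by Rf2; c2: attacked by Rf2.
Legal moves for Black: none.
Not in check and no legal moves → stalemate.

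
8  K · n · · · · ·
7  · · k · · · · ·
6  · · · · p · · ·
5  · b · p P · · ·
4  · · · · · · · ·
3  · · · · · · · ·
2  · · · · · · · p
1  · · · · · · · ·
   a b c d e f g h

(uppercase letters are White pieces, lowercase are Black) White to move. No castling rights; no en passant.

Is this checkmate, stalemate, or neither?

White to move; white king on a8.
In check: no.
King squares — a7: attacked by Nc8; b7: attacked by Kc7; b8: attacked by Kc7.
Legal moves for White: none.
Not in check and no legal moves → stalemate.

stalemate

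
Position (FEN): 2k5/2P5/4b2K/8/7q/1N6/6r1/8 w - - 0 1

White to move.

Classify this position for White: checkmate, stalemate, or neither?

checkmate

White to move; white king on h6.
In check: yes, from the black queen on h4.
King squares — g5: attacked by Rg2; h5: attacked by Qh4; g6: attacked by Rg2; g7: attacked by Rg2; h7: attacked by Qh4.
Legal moves for White: none.
In check with no legal moves → checkmate.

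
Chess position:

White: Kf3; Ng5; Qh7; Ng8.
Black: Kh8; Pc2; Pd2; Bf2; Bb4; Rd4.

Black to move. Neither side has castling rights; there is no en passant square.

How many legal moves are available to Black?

0

Black to move; king on h8.
In check: yes, from the white queen on h7.
Legal moves: none.
Count: 0.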